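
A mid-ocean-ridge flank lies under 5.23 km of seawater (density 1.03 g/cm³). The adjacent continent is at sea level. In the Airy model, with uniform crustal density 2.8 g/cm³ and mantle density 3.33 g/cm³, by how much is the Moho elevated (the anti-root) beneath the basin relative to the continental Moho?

17.5 km

By Archimedes' principle applied to the lithosphere: replacing crust with seawater at the top is compensated by replacing crust with mantle at the base: d (ρ_c − ρ_w) = a (ρ_m − ρ_c).
a = d (ρ_c − ρ_w)/(ρ_m − ρ_c) = 5.23 km × 1.77/0.53 = 17.5 km.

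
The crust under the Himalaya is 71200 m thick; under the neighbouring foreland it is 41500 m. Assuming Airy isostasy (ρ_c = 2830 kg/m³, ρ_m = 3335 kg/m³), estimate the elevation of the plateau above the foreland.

Excess crust Δ = 71200 m − 41500 m = 29700 m, split between elevation h and root r with h + r = Δ.
Airy balance ρ_c h = (ρ_m − ρ_c) r gives r = h ρ_c/(ρ_m − ρ_c), so h (1 + ρ_c/(ρ_m − ρ_c)) = Δ, i.e. h = Δ (ρ_m − ρ_c)/ρ_m.
h = 29700 m × 505/3335 = 4500 m.

4500 m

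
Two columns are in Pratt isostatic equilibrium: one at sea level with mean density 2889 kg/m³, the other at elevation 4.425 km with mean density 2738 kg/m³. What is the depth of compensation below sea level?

ρ_ref D = ρ (D + h) → D (ρ_ref − ρ) = ρ h.
D = ρ h/(ρ_ref − ρ) = 2738 × 4.425 km/(2889 − 2738) = 80.2 km.

80.2 km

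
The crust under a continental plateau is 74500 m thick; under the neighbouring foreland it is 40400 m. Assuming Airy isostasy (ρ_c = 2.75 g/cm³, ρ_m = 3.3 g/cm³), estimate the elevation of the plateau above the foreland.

5680 m

Excess crust Δ = 74500 m − 40400 m = 34100 m, split between elevation h and root r with h + r = Δ.
Airy balance ρ_c h = (ρ_m − ρ_c) r gives r = h ρ_c/(ρ_m − ρ_c), so h (1 + ρ_c/(ρ_m − ρ_c)) = Δ, i.e. h = Δ (ρ_m − ρ_c)/ρ_m.
h = 34100 m × 0.55/3.3 = 5680 m.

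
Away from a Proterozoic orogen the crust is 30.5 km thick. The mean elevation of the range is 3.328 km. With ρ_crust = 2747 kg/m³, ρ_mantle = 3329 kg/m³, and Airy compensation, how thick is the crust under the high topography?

49.5 km

Root depth r = h ρ_c / (ρ_m − ρ_c) = 3.328 km × 2747 / 582 = 15.71 km.
Total thickness = T + h + r = 30.5 km + 3.328 km + 15.71 km = 49.5 km.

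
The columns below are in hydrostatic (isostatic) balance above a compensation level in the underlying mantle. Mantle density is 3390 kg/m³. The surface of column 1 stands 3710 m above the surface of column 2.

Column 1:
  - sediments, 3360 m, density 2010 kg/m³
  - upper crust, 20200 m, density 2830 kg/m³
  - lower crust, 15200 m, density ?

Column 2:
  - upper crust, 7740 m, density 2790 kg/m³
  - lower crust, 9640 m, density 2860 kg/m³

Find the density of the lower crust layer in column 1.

Take the compensation level at the base of the deeper column (depth z_c below the surface of column 1) and equate Σ ρ_i t_i down to z_c; mantle fills any gap and the z_c terms cancel.
Column 1: 3360×2010 + 20200×2830 + 15200×ρ + (z_c − 38760)×3390
Column 2: 3710×0 + 7740×2790 + 9640×2860 + (z_c − 3710 − 17380)×3390
The z_c×3390 term appears on both sides and cancels. Collect the known terms of each column as K = Σ(ρt)_known − 3390 × (depth of known layers): K_1 = 63919600 − 3390×38760 = −67476800; K_2 = 49165000 − 3390×(3710 + 17380) = −22330100.
Balance: K_1 + 15200×ρ = K_2, so ρ = (K_2 − K_1)/15200 = 45146700/15200 = 2970 kg/m³.

2970 kg/m³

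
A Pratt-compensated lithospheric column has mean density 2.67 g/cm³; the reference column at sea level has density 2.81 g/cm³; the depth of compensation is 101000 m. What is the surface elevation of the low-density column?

ρ_ref D = ρ (D + h) → h = D (ρ_ref − ρ)/ρ.
h = 101000 m × (2.81 − 2.67)/2.67 = 5300 m.

5300 m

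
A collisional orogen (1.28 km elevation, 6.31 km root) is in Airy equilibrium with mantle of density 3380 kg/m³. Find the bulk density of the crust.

ρ_c h = (ρ_m − ρ_c) r → ρ_c (h + r) = ρ_m r → ρ_c = ρ_m r / (h + r).
ρ_c = 3380 × 6.31 km / (1.28 km + 6.31 km) = 2810 kg/m³.

2810 kg/m³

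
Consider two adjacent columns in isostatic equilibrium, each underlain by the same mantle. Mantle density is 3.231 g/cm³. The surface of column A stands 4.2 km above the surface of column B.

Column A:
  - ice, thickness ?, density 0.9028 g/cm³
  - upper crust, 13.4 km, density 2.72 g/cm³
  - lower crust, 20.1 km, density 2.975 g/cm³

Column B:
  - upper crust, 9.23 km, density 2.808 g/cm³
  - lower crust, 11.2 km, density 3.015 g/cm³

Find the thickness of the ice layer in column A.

Take the compensation level at the base of the deeper column (depth z_c below the surface of column A) and equate Σ ρ_i t_i down to z_c; mantle fills any gap and the z_c terms cancel.
Column A: x×0.9028 + 13.4×2.72 + 20.1×2.975 + (z_c − 33.5 − x)×3.231
Column B: 4.2×0 + 9.23×2.808 + 11.2×3.015 + (z_c − 4.2 − 20.43)×3.231
The z_c×3.231 term appears on both sides and cancels. Collect the known terms of each column as K = Σ(ρt)_known − 3.231 × (depth of known layers): K_A = 96.2455 − 3.231×33.5 = −11.993; K_B = 59.68584 − 3.231×(4.2 + 20.43) = −19.89369.
Balance: K_A − x×(3.231 − 0.9028) = K_B, so x = (K_A − K_B)/(3.231 − 0.9028) = 7.90069/2.3282 = 3.39 km.

3.39 km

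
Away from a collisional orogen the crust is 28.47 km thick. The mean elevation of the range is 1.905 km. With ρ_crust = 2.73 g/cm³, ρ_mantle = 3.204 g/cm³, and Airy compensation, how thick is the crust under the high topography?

Root depth r = h ρ_c / (ρ_m − ρ_c) = 1.905 km × 2.73 / 0.474 = 10.97 km.
Total thickness = T + h + r = 28.47 km + 1.905 km + 10.97 km = 41.3 km.

41.3 km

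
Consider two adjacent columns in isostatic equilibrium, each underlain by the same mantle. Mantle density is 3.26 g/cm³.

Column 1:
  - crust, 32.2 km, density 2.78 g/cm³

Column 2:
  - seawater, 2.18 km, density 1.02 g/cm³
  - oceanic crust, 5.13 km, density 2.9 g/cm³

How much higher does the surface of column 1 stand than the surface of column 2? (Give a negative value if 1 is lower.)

2.68 km

For any compensation level in the mantle, the mantle terms cancel and isostasy reduces to e = (Σt_1 − Σt_2) − (Σ(ρt)_1 − Σ(ρt)_2) / ρ_m.
Σt_1 = 32.2 km; Σt_2 = 7.31 km; Σ(ρt)_1 = 89.516; Σ(ρt)_2 = 17.1006 (in km·g/cm³).
e = (32.2 − 7.31) − (89.516 − 17.1006) / 3.26 = 2.68 km.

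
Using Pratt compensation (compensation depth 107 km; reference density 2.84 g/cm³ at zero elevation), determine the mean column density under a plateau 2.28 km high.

2.78 g/cm³

Pratt balance: ρ_ref D = ρ (D + h).
ρ = ρ_ref D/(D + h) = 2.84 × 107 km/(107 km + 2.28 km) = 2.78 g/cm³.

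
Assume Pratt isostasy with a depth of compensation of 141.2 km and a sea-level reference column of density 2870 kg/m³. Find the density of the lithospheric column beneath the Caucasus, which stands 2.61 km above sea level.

Pratt balance: ρ_ref D = ρ (D + h).
ρ = ρ_ref D/(D + h) = 2870 × 141.2 km/(141.2 km + 2.61 km) = 2820 kg/m³.

2820 kg/m³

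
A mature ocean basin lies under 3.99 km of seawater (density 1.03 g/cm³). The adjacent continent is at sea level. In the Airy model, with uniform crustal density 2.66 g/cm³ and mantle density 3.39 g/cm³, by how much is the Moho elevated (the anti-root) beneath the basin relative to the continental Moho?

By Archimedes' principle applied to the lithosphere: replacing crust with seawater at the top is compensated by replacing crust with mantle at the base: d (ρ_c − ρ_w) = a (ρ_m − ρ_c).
a = d (ρ_c − ρ_w)/(ρ_m − ρ_c) = 3.99 km × 1.63/0.73 = 8.91 km.

8.91 km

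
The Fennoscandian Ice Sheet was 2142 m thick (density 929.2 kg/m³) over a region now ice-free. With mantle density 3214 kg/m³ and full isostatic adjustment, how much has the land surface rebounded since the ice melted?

619 m

Removing the load lets mantle flow back in; uplift u satisfies ρ_ice t = ρ_m u.
u = t ρ_ice/ρ_m = 2142 m × 929.2/3214 = 619 m.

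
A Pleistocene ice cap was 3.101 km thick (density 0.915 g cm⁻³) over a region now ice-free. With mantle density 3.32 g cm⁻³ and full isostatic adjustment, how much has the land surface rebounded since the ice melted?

Removing the load lets mantle flow back in; uplift u satisfies ρ_ice t = ρ_m u.
u = t ρ_ice/ρ_m = 3.101 km × 0.915/3.32 = 0.855 km.

0.855 km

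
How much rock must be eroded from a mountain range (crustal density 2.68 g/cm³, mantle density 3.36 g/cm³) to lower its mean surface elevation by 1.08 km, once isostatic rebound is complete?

5.34 km

Net drop Δ = e − u = e − e ρ_c/ρ_m = e (ρ_m − ρ_c)/ρ_m.
e = Δ ρ_m/(ρ_m − ρ_c) = 1.08 km × 3.36/0.68 = 5.34 km.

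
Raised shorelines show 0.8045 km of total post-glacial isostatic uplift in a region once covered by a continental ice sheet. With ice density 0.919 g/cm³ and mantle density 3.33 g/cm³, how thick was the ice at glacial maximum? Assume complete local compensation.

u = t ρ_ice/ρ_m → t = u ρ_m/ρ_ice = 0.8045 km × 3.33/0.919 = 2.92 km.

2.92 km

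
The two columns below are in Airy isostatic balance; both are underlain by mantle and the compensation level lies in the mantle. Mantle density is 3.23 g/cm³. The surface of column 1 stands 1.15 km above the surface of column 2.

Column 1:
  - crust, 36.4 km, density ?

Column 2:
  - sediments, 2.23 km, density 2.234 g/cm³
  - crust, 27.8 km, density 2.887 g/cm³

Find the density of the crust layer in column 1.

Take the compensation level at the base of the deeper column (depth z_c below the surface of column 1) and equate Σ ρ_i t_i down to z_c; mantle fills any gap and the z_c terms cancel.
Column 1: 36.4×ρ + (z_c − 36.4)×3.23
Column 2: 1.15×0 + 2.23×2.234 + 27.8×2.887 + (z_c − 1.15 − 30.03)×3.23
The z_c×3.23 term appears on both sides and cancels. Collect the known terms of each column as K = Σ(ρt)_known − 3.23 × (depth of known layers): K_1 = 0 − 3.23×36.4 = −117.572; K_2 = 85.24042 − 3.23×(1.15 + 30.03) = −15.47098.
Balance: K_1 + 36.4×ρ = K_2, so ρ = (K_2 − K_1)/36.4 = 102.101/36.4 = 2.8 g/cm³.

2.8 g/cm³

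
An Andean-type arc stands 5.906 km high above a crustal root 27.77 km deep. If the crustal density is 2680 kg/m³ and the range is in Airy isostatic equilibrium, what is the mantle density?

3250 kg/m³

Airy balance: ρ_c h = (ρ_m − ρ_c) r → ρ_m = ρ_c (1 + h/r).
ρ_m = 2680 × (1 + 5.906 km/27.77 km) = 3250 kg/m³.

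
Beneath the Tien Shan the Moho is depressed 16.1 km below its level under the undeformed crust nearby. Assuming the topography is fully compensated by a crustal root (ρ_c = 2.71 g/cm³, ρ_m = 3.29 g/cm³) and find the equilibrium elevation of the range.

3.45 km

In Airy isostatic equilibrium: ρ_c h = (ρ_m − ρ_c) r.
h = r (ρ_m − ρ_c) / ρ_c = 16.1 km × (3.29 − 2.71) / 2.71 = 3.45 km.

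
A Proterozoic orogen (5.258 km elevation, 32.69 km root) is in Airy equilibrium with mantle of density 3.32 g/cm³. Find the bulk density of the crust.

ρ_c h = (ρ_m − ρ_c) r → ρ_c (h + r) = ρ_m r → ρ_c = ρ_m r / (h + r).
ρ_c = 3.32 × 32.69 km / (5.258 km + 32.69 km) = 2.86 g/cm³.

2.86 g/cm³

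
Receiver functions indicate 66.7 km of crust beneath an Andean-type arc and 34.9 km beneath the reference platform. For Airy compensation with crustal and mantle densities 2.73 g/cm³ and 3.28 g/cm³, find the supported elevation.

5.33 km

Excess crust Δ = 66.7 km − 34.9 km = 31.8 km, split between elevation h and root r with h + r = Δ.
Airy balance ρ_c h = (ρ_m − ρ_c) r gives r = h ρ_c/(ρ_m − ρ_c), so h (1 + ρ_c/(ρ_m − ρ_c)) = Δ, i.e. h = Δ (ρ_m − ρ_c)/ρ_m.
h = 31.8 km × 0.55/3.28 = 5.33 km.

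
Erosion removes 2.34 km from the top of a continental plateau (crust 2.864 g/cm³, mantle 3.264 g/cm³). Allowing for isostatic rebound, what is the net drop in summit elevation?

0.287 km

Rebound u = e ρ_c/ρ_m = 2.34 km × 2.864/3.264 = 2.053 km.
Net surface drop = e − u = 2.34 km − 2.053 km = e (ρ_m − ρ_c)/ρ_m = 0.287 km.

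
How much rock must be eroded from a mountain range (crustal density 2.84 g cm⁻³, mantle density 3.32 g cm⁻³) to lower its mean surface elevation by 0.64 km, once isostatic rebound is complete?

4.43 km

Net drop Δ = e − u = e − e ρ_c/ρ_m = e (ρ_m − ρ_c)/ρ_m.
e = Δ ρ_m/(ρ_m − ρ_c) = 0.64 km × 3.32/0.48 = 4.43 km.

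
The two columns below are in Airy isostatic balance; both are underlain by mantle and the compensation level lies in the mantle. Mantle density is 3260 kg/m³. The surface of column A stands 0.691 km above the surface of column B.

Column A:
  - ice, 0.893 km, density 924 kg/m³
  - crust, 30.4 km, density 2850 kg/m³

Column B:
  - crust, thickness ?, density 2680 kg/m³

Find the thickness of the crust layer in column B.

21.2 km

Take the compensation level at the base of the deeper column (depth z_c below the surface of column A) and equate Σ ρ_i t_i down to z_c; mantle fills any gap and the z_c terms cancel.
Column A: 0.893×924 + 30.4×2850 + (z_c − 31.293)×3260
Column B: 0.691×0 + x×2680 + (z_c − 0.691 − 0 − x)×3260
The z_c×3260 term appears on both sides and cancels. Collect the known terms of each column as K = Σ(ρt)_known − 3260 × (depth of known layers): K_A = 87465.132 − 3260×31.293 = −14550.048; K_B = 0 − 3260×(0.691 + 0) = −2252.66.
Balance: K_A = K_B − x×(3260 − 2680), so x = (K_B − K_A)/(3260 − 2680) = 12297.4/580 = 21.2 km.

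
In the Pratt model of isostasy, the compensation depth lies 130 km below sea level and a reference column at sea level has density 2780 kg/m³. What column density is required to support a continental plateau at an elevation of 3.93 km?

Pratt balance: ρ_ref D = ρ (D + h).
ρ = ρ_ref D/(D + h) = 2780 × 130 km/(130 km + 3.93 km) = 2700 kg/m³.

2700 kg/m³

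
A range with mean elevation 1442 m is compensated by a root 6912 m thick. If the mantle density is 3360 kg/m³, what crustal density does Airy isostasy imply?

ρ_c h = (ρ_m − ρ_c) r → ρ_c (h + r) = ρ_m r → ρ_c = ρ_m r / (h + r).
ρ_c = 3360 × 6912 m / (1442 m + 6912 m) = 2780 kg/m³.

2780 kg/m³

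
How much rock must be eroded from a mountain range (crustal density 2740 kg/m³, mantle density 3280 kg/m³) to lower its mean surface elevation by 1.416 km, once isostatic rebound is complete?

Net drop Δ = e − u = e − e ρ_c/ρ_m = e (ρ_m − ρ_c)/ρ_m.
e = Δ ρ_m/(ρ_m − ρ_c) = 1.416 km × 3280/540 = 8.6 km.

8.6 km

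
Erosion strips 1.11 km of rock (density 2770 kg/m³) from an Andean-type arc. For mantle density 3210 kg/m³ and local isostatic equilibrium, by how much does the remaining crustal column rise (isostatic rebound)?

Unloading: uplift u = e ρ_c/ρ_m = 1.11 km × 2770/3210 = 0.958 km.

0.958 km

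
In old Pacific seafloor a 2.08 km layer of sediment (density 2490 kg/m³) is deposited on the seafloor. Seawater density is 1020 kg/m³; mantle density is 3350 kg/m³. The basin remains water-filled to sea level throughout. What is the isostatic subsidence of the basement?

Submarine loading: the sediment displaces seawater, and the subsidence is in turn flooded, so s (ρ_m − ρ_w) = t (ρ_sed − ρ_w).
s = 2.08 km × (2490 − 1020) / (3350 − 1020) = 1.31 km.

1.31 km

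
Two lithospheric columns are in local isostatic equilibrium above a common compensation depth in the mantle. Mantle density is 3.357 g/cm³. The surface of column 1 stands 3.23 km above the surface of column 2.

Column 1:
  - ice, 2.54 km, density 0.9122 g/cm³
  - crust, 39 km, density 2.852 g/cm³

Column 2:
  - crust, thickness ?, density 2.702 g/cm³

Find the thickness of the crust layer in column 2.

23 km

Take the compensation level at the base of the deeper column (depth z_c below the surface of column 1) and equate Σ ρ_i t_i down to z_c; mantle fills any gap and the z_c terms cancel.
Column 1: 2.54×0.9122 + 39×2.852 + (z_c − 41.54)×3.357
Column 2: 3.23×0 + x×2.702 + (z_c − 3.23 − 0 − x)×3.357
The z_c×3.357 term appears on both sides and cancels. Collect the known terms of each column as K = Σ(ρt)_known − 3.357 × (depth of known layers): K_1 = 113.544988 − 3.357×41.54 = −25.904792; K_2 = 0 − 3.357×(3.23 + 0) = −10.84311.
Balance: K_1 = K_2 − x×(3.357 − 2.702), so x = (K_2 − K_1)/(3.357 − 2.702) = 15.0617/0.655 = 23 km.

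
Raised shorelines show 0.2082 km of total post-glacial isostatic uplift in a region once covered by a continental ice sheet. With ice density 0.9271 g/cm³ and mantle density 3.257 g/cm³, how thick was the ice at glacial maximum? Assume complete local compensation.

0.731 km

u = t ρ_ice/ρ_m → t = u ρ_m/ρ_ice = 0.2082 km × 3.257/0.9271 = 0.731 km.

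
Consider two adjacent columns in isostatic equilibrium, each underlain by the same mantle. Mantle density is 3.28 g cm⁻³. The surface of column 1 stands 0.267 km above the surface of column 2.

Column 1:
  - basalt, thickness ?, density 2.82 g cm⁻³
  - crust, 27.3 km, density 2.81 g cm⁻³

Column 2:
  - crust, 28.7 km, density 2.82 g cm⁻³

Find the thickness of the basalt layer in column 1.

Take the compensation level at the base of the deeper column (depth z_c below the surface of column 1) and equate Σ ρ_i t_i down to z_c; mantle fills any gap and the z_c terms cancel.
Column 1: x×2.82 + 27.3×2.81 + (z_c − 27.3 − x)×3.28
Column 2: 0.267×0 + 28.7×2.82 + (z_c − 0.267 − 28.7)×3.28
The z_c×3.28 term appears on both sides and cancels. Collect the known terms of each column as K = Σ(ρt)_known − 3.28 × (depth of known layers): K_1 = 76.713 − 3.28×27.3 = −12.831; K_2 = 80.934 − 3.28×(0.267 + 28.7) = −14.07776.
Balance: K_1 − x×(3.28 − 2.82) = K_2, so x = (K_1 − K_2)/(3.28 − 2.82) = 1.24676/0.46 = 2.71 km.

2.71 km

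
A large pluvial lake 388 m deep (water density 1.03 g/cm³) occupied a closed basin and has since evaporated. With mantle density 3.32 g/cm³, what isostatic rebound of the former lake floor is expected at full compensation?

u = d ρ_w/ρ_m = 388 m × 1.03/3.32 = 120 m.

120 m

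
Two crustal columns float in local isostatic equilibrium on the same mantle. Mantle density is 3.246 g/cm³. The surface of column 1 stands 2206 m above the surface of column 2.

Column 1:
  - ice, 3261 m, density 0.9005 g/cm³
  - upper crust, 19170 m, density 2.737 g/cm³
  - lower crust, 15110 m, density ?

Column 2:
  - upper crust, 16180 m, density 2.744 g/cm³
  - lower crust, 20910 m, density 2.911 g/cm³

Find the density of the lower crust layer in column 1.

Take the compensation level at the base of the deeper column (depth z_c below the surface of column 1) and equate Σ ρ_i t_i down to z_c; mantle fills any gap and the z_c terms cancel.
Column 1: 3261×0.9005 + 19170×2.737 + 15110×ρ + (z_c − 37541)×3.246
Column 2: 2206×0 + 16180×2.744 + 20910×2.911 + (z_c − 2206 − 37090)×3.246
The z_c×3.246 term appears on both sides and cancels. Collect the known terms of each column as K = Σ(ρt)_known − 3.246 × (depth of known layers): K_1 = 55404.8205 − 3.246×37541 = −66453.2655; K_2 = 105266.93 − 3.246×(2206 + 37090) = −22287.886.
Balance: K_1 + 15110×ρ = K_2, so ρ = (K_2 − K_1)/15110 = 44165.4/15110 = 2.92 g/cm³.

2.92 g/cm³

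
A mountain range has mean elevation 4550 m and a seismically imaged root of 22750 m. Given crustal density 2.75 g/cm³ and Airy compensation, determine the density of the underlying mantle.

3.3 g/cm³

Airy balance: ρ_c h = (ρ_m − ρ_c) r → ρ_m = ρ_c (1 + h/r).
ρ_m = 2.75 × (1 + 4550 m/22750 m) = 3.3 g/cm³.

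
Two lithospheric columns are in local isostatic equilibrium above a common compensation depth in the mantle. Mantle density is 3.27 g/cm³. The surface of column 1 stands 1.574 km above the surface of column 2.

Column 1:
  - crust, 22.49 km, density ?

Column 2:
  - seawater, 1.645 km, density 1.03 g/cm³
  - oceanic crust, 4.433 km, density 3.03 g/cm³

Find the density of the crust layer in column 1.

2.83 g/cm³

Take the compensation level at the base of the deeper column (depth z_c below the surface of column 1) and equate Σ ρ_i t_i down to z_c; mantle fills any gap and the z_c terms cancel.
Column 1: 22.49×ρ + (z_c − 22.49)×3.27
Column 2: 1.574×0 + 1.645×1.03 + 4.433×3.03 + (z_c − 1.574 − 6.078)×3.27
The z_c×3.27 term appears on both sides and cancels. Collect the known terms of each column as K = Σ(ρt)_known − 3.27 × (depth of known layers): K_1 = 0 − 3.27×22.49 = −73.5423; K_2 = 15.12634 − 3.27×(1.574 + 6.078) = −9.8957.
Balance: K_1 + 22.49×ρ = K_2, so ρ = (K_2 − K_1)/22.49 = 63.6466/22.49 = 2.83 g/cm³.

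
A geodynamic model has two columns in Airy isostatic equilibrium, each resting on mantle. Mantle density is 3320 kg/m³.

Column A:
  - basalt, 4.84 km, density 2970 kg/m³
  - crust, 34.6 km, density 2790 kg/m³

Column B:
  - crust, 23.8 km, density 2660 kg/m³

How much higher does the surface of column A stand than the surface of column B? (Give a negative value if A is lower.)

For any compensation level in the mantle, the mantle terms cancel and isostasy reduces to e = (Σt_A − Σt_B) − (Σ(ρt)_A − Σ(ρt)_B) / ρ_m.
Σt_A = 39.44 km; Σt_B = 23.8 km; Σ(ρt)_A = 110908.8; Σ(ρt)_B = 63308 (in km·kg/m³).
e = (39.44 − 23.8) − (110908.8 − 63308) / 3320 = 1.3 km.

1.3 km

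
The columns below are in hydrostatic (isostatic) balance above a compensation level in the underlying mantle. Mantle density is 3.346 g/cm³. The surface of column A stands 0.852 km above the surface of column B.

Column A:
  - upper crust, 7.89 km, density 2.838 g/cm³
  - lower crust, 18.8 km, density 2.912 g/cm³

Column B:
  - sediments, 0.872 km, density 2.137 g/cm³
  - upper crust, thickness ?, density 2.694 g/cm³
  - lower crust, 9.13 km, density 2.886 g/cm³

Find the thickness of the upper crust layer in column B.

Take the compensation level at the base of the deeper column (depth z_c below the surface of column A) and equate Σ ρ_i t_i down to z_c; mantle fills any gap and the z_c terms cancel.
Column A: 7.89×2.838 + 18.8×2.912 + (z_c − 26.69)×3.346
Column B: 0.852×0 + 0.872×2.137 + x×2.694 + 9.13×2.886 + (z_c − 0.852 − 10.002 − x)×3.346
The z_c×3.346 term appears on both sides and cancels. Collect the known terms of each column as K = Σ(ρt)_known − 3.346 × (depth of known layers): K_A = 77.13742 − 3.346×26.69 = −12.16732; K_B = 28.212644 − 3.346×(0.852 + 10.002) = −8.10484.
Balance: K_A = K_B − x×(3.346 − 2.694), so x = (K_B − K_A)/(3.346 − 2.694) = 4.06248/0.652 = 6.23 km.

6.23 km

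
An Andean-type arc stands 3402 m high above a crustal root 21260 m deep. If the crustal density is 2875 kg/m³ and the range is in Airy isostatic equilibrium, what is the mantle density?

Airy balance: ρ_c h = (ρ_m − ρ_c) r → ρ_m = ρ_c (1 + h/r).
ρ_m = 2875 × (1 + 3402 m/21260 m) = 3340 kg/m³.

3340 kg/m³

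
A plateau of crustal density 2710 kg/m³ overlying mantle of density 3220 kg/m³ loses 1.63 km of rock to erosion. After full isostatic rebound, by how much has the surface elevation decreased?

Rebound u = e ρ_c/ρ_m = 1.63 km × 2710/3220 = 1.372 km.
Net surface drop = e − u = 1.63 km − 1.372 km = e (ρ_m − ρ_c)/ρ_m = 0.258 km.

0.258 km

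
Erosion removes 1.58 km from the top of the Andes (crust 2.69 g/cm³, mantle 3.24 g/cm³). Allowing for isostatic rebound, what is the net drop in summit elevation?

Rebound u = e ρ_c/ρ_m = 1.58 km × 2.69/3.24 = 1.312 km.
Net surface drop = e − u = 1.58 km − 1.312 km = e (ρ_m − ρ_c)/ρ_m = 0.268 km.

0.268 km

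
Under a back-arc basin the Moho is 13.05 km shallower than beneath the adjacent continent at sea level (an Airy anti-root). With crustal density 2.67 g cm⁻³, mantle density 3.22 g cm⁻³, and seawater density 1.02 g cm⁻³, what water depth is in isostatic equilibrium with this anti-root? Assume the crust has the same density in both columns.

4.35 km

Replacing a thickness d of crust by seawater at the top must be balanced by replacing crust with mantle at the base: d (ρ_c − ρ_w) = a (ρ_m − ρ_c).
d = a (ρ_m − ρ_c)/(ρ_c − ρ_w) = 13.05 km × 0.55/1.65 = 4.35 km.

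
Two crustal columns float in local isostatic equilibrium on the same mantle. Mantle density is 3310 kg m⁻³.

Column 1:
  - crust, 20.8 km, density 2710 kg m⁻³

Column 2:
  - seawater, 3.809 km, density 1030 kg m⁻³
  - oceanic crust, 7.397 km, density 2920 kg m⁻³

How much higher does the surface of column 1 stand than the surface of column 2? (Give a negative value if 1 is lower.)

0.275 km

For any compensation level in the mantle, the mantle terms cancel and isostasy reduces to e = (Σt_1 − Σt_2) − (Σ(ρt)_1 − Σ(ρt)_2) / ρ_m.
Σt_1 = 20.8 km; Σt_2 = 11.206 km; Σ(ρt)_1 = 56368; Σ(ρt)_2 = 25522.51 (in km·kg m⁻³).
e = (20.8 − 11.206) − (56368 − 25522.51) / 3310 = 0.275 km.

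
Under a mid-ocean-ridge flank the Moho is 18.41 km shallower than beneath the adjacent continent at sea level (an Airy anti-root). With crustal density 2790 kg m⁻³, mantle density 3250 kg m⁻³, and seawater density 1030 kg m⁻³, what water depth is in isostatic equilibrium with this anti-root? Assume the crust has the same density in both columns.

Replacing a thickness d of crust by seawater at the top must be balanced by replacing crust with mantle at the base: d (ρ_c − ρ_w) = a (ρ_m − ρ_c).
d = a (ρ_m − ρ_c)/(ρ_c − ρ_w) = 18.41 km × 460/1760 = 4.81 km.

4.81 km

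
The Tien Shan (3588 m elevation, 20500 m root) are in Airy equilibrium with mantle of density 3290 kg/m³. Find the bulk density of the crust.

2800 kg/m³

ρ_c h = (ρ_m − ρ_c) r → ρ_c (h + r) = ρ_m r → ρ_c = ρ_m r / (h + r).
ρ_c = 3290 × 20500 m / (3588 m + 20500 m) = 2800 kg/m³.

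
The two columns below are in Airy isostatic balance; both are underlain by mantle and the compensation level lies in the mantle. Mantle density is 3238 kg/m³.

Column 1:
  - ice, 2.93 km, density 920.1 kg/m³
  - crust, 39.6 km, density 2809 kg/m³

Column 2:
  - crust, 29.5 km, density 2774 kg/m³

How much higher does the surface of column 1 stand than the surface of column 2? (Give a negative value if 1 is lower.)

3.12 km

For any compensation level in the mantle, the mantle terms cancel and isostasy reduces to e = (Σt_1 − Σt_2) − (Σ(ρt)_1 − Σ(ρt)_2) / ρ_m.
Σt_1 = 42.53 km; Σt_2 = 29.5 km; Σ(ρt)_1 = 113932.293; Σ(ρt)_2 = 81833 (in km·kg/m³).
e = (42.53 − 29.5) − (113932.293 − 81833) / 3238 = 3.12 km.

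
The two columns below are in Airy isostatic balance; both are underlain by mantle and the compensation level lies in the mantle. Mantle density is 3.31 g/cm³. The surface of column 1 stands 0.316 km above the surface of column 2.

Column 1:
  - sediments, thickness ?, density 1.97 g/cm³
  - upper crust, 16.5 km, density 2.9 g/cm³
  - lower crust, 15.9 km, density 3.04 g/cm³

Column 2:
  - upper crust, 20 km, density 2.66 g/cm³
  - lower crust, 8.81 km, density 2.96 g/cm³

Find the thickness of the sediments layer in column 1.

Take the compensation level at the base of the deeper column (depth z_c below the surface of column 1) and equate Σ ρ_i t_i down to z_c; mantle fills any gap and the z_c terms cancel.
Column 1: x×1.97 + 16.5×2.9 + 15.9×3.04 + (z_c − 32.4 − x)×3.31
Column 2: 0.316×0 + 20×2.66 + 8.81×2.96 + (z_c − 0.316 − 28.81)×3.31
The z_c×3.31 term appears on both sides and cancels. Collect the known terms of each column as K = Σ(ρt)_known − 3.31 × (depth of known layers): K_1 = 96.186 − 3.31×32.4 = −11.058; K_2 = 79.2776 − 3.31×(0.316 + 28.81) = −17.12946.
Balance: K_1 − x×(3.31 − 1.97) = K_2, so x = (K_1 − K_2)/(3.31 − 1.97) = 6.07146/1.34 = 4.53 km.

4.53 km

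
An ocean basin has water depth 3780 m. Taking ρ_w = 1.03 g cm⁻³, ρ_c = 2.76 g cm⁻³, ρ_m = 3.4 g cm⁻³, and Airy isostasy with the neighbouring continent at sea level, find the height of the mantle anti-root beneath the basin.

By Archimedes' principle applied to the lithosphere: replacing crust with seawater at the top is compensated by replacing crust with mantle at the base: d (ρ_c − ρ_w) = a (ρ_m − ρ_c).
a = d (ρ_c − ρ_w)/(ρ_m − ρ_c) = 3780 m × 1.73/0.64 = 10200 m.

10200 m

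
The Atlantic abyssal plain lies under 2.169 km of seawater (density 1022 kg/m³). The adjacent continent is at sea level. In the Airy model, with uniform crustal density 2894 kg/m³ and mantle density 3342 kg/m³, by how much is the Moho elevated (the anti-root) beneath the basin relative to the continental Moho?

Equating mass per unit area of the two columns: replacing crust with seawater at the top is compensated by replacing crust with mantle at the base: d (ρ_c − ρ_w) = a (ρ_m − ρ_c).
a = d (ρ_c − ρ_w)/(ρ_m − ρ_c) = 2.169 km × 1872/448 = 9.06 km.

9.06 km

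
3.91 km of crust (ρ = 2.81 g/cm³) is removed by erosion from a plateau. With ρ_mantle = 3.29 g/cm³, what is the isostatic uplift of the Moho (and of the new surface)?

Unloading: uplift u = e ρ_c/ρ_m = 3.91 km × 2.81/3.29 = 3.34 km.

3.34 km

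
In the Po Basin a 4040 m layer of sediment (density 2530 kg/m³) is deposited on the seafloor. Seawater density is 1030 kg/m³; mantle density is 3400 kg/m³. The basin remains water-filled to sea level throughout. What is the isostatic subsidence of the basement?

Submarine loading: the sediment displaces seawater, and the subsidence is in turn flooded, so s (ρ_m − ρ_w) = t (ρ_sed − ρ_w).
s = 4040 m × (2530 − 1030) / (3400 − 1030) = 2560 m.

2560 m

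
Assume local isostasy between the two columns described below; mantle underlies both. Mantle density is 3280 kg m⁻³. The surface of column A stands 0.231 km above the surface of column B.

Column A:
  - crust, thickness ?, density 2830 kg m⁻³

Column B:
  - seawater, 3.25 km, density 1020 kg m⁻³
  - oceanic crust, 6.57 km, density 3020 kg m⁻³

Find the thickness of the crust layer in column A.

Take the compensation level at the base of the deeper column (depth z_c below the surface of column A) and equate Σ ρ_i t_i down to z_c; mantle fills any gap and the z_c terms cancel.
Column A: x×2830 + (z_c − 0 − x)×3280
Column B: 0.231×0 + 3.25×1020 + 6.57×3020 + (z_c − 0.231 − 9.82)×3280
The z_c×3280 term appears on both sides and cancels. Collect the known terms of each column as K = Σ(ρt)_known − 3280 × (depth of known layers): K_A = 0 − 3280×0 = 0; K_B = 23156.4 − 3280×(0.231 + 9.82) = −9810.88.
Balance: K_A − x×(3280 − 2830) = K_B, so x = (K_A − K_B)/(3280 − 2830) = 9810.88/450 = 21.8 km.

21.8 km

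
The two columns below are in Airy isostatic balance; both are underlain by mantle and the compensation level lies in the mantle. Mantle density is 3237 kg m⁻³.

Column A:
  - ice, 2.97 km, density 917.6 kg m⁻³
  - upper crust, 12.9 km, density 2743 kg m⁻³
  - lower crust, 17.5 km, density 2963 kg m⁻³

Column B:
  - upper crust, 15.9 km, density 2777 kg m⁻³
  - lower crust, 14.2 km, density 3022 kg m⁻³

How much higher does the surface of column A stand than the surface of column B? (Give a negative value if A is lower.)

For any compensation level in the mantle, the mantle terms cancel and isostasy reduces to e = (Σt_A − Σt_B) − (Σ(ρt)_A − Σ(ρt)_B) / ρ_m.
Σt_A = 33.37 km; Σt_B = 30.1 km; Σ(ρt)_A = 89962.472; Σ(ρt)_B = 87066.7 (in km·kg m⁻³).
e = (33.37 − 30.1) − (89962.472 − 87066.7) / 3237 = 2.38 km.

2.38 km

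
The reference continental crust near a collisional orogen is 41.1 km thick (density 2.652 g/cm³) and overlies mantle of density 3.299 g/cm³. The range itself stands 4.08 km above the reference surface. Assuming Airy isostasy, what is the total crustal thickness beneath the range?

Root depth r = h ρ_c / (ρ_m − ρ_c) = 4.08 km × 2.652 / 0.647 = 16.72 km.
Total thickness = T + h + r = 41.1 km + 4.08 km + 16.72 km = 61.9 km.

61.9 km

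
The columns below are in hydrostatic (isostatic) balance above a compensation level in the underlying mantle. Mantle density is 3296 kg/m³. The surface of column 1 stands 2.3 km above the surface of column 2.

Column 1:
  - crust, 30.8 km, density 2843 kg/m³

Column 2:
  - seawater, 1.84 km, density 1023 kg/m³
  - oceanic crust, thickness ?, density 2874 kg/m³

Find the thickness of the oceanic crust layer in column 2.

Take the compensation level at the base of the deeper column (depth z_c below the surface of column 1) and equate Σ ρ_i t_i down to z_c; mantle fills any gap and the z_c terms cancel.
Column 1: 30.8×2843 + (z_c − 30.8)×3296
Column 2: 2.3×0 + 1.84×1023 + x×2874 + (z_c − 2.3 − 1.84 − x)×3296
The z_c×3296 term appears on both sides and cancels. Collect the known terms of each column as K = Σ(ρt)_known − 3296 × (depth of known layers): K_1 = 87564.4 − 3296×30.8 = −13952.4; K_2 = 1882.32 − 3296×(2.3 + 1.84) = −11763.12.
Balance: K_1 = K_2 − x×(3296 − 2874), so x = (K_2 − K_1)/(3296 − 2874) = 2189.28/422 = 5.19 km.

5.19 km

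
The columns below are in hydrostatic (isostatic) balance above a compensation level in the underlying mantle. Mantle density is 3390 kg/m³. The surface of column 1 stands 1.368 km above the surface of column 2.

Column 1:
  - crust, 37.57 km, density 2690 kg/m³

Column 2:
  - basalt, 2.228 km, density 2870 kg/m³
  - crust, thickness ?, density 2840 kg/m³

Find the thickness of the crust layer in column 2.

Take the compensation level at the base of the deeper column (depth z_c below the surface of column 1) and equate Σ ρ_i t_i down to z_c; mantle fills any gap and the z_c terms cancel.
Column 1: 37.57×2690 + (z_c − 37.57)×3390
Column 2: 1.368×0 + 2.228×2870 + x×2840 + (z_c − 1.368 − 2.228 − x)×3390
The z_c×3390 term appears on both sides and cancels. Collect the known terms of each column as K = Σ(ρt)_known − 3390 × (depth of known layers): K_1 = 101063.3 − 3390×37.57 = −26299; K_2 = 6394.36 − 3390×(1.368 + 2.228) = −5796.08.
Balance: K_1 = K_2 − x×(3390 − 2840), so x = (K_2 − K_1)/(3390 − 2840) = 20502.9/550 = 37.3 km.

37.3 km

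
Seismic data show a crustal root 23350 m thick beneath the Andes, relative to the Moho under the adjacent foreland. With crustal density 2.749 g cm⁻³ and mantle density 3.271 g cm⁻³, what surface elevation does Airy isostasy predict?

4430 m

For local isostatic compensation: ρ_c h = (ρ_m − ρ_c) r.
h = r (ρ_m − ρ_c) / ρ_c = 23350 m × (3.271 − 2.749) / 2.749 = 4430 m.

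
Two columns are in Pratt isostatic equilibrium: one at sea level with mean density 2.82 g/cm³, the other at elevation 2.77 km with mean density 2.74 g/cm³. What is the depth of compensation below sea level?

94.9 km

ρ_ref D = ρ (D + h) → D (ρ_ref − ρ) = ρ h.
D = ρ h/(ρ_ref − ρ) = 2.74 × 2.77 km/(2.82 − 2.74) = 94.9 km.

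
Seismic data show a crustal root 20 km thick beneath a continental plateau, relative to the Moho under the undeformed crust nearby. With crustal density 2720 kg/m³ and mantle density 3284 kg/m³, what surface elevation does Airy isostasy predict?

In Airy isostatic equilibrium: ρ_c h = (ρ_m − ρ_c) r.
h = r (ρ_m − ρ_c) / ρ_c = 20 km × (3284 − 2720) / 2720 = 4.15 km.

4.15 km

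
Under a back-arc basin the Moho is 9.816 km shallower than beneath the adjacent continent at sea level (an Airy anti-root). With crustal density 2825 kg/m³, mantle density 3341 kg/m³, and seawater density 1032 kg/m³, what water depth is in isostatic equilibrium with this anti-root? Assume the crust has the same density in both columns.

2.82 km

Replacing a thickness d of crust by seawater at the top must be balanced by replacing crust with mantle at the base: d (ρ_c − ρ_w) = a (ρ_m − ρ_c).
d = a (ρ_m − ρ_c)/(ρ_c − ρ_w) = 9.816 km × 516/1793 = 2.82 km.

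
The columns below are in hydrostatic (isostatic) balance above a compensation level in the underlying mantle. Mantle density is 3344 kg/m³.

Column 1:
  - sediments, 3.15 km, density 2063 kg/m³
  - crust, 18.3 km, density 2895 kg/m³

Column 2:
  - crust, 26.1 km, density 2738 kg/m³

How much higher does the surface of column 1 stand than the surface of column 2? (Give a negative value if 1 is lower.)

−1.07 km

For any compensation level in the mantle, the mantle terms cancel and isostasy reduces to e = (Σt_1 − Σt_2) − (Σ(ρt)_1 − Σ(ρt)_2) / ρ_m.
Σt_1 = 21.45 km; Σt_2 = 26.1 km; Σ(ρt)_1 = 59476.95; Σ(ρt)_2 = 71461.8 (in km·kg/m³).
e = (21.45 − 26.1) − (59476.95 − 71461.8) / 3344 = −1.07 km.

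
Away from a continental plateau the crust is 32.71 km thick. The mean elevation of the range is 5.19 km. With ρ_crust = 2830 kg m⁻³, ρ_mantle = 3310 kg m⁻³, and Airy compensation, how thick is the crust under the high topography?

Root depth r = h ρ_c / (ρ_m − ρ_c) = 5.19 km × 2830 / 480 = 30.6 km.
Total thickness = T + h + r = 32.71 km + 5.19 km + 30.6 km = 68.5 km.

68.5 km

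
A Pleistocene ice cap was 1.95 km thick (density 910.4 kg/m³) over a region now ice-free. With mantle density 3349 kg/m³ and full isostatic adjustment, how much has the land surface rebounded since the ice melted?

0.53 km

Removing the load lets mantle flow back in; uplift u satisfies ρ_ice t = ρ_m u.
u = t ρ_ice/ρ_m = 1.95 km × 910.4/3349 = 0.53 km.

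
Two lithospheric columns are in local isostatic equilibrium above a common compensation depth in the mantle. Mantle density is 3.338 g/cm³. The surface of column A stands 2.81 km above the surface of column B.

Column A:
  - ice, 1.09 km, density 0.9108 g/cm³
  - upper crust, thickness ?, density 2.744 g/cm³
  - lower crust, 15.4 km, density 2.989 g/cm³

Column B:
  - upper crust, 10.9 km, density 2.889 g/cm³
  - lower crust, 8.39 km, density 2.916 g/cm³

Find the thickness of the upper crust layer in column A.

16.5 km

Take the compensation level at the base of the deeper column (depth z_c below the surface of column A) and equate Σ ρ_i t_i down to z_c; mantle fills any gap and the z_c terms cancel.
Column A: 1.09×0.9108 + x×2.744 + 15.4×2.989 + (z_c − 16.49 − x)×3.338
Column B: 2.81×0 + 10.9×2.889 + 8.39×2.916 + (z_c − 2.81 − 19.29)×3.338
The z_c×3.338 term appears on both sides and cancels. Collect the known terms of each column as K = Σ(ρt)_known − 3.338 × (depth of known layers): K_A = 47.023372 − 3.338×16.49 = −8.020248; K_B = 55.95534 − 3.338×(2.81 + 19.29) = −17.81446.
Balance: K_A − x×(3.338 − 2.744) = K_B, so x = (K_A − K_B)/(3.338 − 2.744) = 9.79421/0.594 = 16.5 km.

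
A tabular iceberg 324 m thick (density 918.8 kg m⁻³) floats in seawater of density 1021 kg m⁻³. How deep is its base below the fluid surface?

Draft d = t ρ_obj/ρ_fluid = 324 m × 918.8/1021 = 292 m.

292 m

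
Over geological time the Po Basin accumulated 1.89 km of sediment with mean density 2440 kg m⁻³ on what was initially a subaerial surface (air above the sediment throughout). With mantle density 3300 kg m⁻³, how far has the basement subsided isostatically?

Subaerial load: s = t ρ_sed / ρ_m = 1.89 km × 2440/3300 = 1.4 km.

1.4 km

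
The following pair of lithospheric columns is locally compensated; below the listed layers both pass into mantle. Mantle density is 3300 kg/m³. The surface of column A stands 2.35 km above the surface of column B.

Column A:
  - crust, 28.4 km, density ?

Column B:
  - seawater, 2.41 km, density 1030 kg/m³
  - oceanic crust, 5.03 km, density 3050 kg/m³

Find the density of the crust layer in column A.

2790 kg/m³

Take the compensation level at the base of the deeper column (depth z_c below the surface of column A) and equate Σ ρ_i t_i down to z_c; mantle fills any gap and the z_c terms cancel.
Column A: 28.4×ρ + (z_c − 28.4)×3300
Column B: 2.35×0 + 2.41×1030 + 5.03×3050 + (z_c − 2.35 − 7.44)×3300
The z_c×3300 term appears on both sides and cancels. Collect the known terms of each column as K = Σ(ρt)_known − 3300 × (depth of known layers): K_A = 0 − 3300×28.4 = −93720; K_B = 17823.8 − 3300×(2.35 + 7.44) = −14483.2.
Balance: K_A + 28.4×ρ = K_B, so ρ = (K_B − K_A)/28.4 = 79236.8/28.4 = 2790 kg/m³.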